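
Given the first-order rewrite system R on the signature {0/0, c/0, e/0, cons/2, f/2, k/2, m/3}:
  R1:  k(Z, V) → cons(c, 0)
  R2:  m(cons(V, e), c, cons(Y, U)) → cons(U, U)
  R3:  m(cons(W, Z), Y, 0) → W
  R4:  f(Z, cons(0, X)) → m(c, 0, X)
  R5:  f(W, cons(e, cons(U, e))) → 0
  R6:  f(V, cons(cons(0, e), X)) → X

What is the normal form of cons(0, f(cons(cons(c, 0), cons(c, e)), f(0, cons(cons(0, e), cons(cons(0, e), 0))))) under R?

cons(0, 0)

1. cons(0, f(cons(cons(c, 0), cons(c, e)), f(0, cons(cons(0, e), cons(cons(0, e), 0)))))  →  cons(0, f(cons(cons(c, 0), cons(c, e)), cons(cons(0, e), 0)))   [R6 at 2.2]
2. cons(0, f(cons(cons(c, 0), cons(c, e)), cons(cons(0, e), 0)))  →  cons(0, 0)   [R6 at 2]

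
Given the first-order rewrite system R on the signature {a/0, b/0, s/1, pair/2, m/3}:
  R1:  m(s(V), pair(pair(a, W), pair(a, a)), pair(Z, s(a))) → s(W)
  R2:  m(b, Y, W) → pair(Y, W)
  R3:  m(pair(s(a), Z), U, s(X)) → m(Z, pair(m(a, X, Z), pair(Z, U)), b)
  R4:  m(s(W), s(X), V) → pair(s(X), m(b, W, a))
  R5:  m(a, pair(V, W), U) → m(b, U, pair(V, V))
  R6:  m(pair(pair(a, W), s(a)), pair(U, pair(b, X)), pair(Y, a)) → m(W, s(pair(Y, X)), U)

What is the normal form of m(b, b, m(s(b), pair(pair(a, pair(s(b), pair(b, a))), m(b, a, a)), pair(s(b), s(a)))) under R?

pair(b, s(pair(s(b), pair(b, a))))

1. m(b, b, m(s(b), pair(pair(a, pair(s(b), pair(b, a))), m(b, a, a)), pair(s(b), s(a))))  →  pair(b, m(s(b), pair(pair(a, pair(s(b), pair(b, a))), m(b, a, a)), pair(s(b), s(a))))   [R2 at ε]
2. pair(b, m(s(b), pair(pair(a, pair(s(b), pair(b, a))), m(b, a, a)), pair(s(b), s(a))))  →  pair(b, m(s(b), pair(pair(a, pair(s(b), pair(b, a))), pair(a, a)), pair(s(b), s(a))))   [R2 at 2.2.2]
3. pair(b, m(s(b), pair(pair(a, pair(s(b), pair(b, a))), pair(a, a)), pair(s(b), s(a))))  →  pair(b, s(pair(s(b), pair(b, a))))   [R1 at 2]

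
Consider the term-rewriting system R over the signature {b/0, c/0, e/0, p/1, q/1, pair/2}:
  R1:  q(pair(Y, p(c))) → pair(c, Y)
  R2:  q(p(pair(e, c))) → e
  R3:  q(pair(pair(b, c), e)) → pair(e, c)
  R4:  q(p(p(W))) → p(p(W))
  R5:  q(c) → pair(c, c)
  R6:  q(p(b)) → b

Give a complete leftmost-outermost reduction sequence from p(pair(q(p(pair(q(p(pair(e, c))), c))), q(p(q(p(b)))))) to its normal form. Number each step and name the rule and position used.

p(pair(e, b))

1. p(pair(q(p(pair(q(p(pair(e, c))), c))), q(p(q(p(b))))))  →  p(pair(q(p(pair(e, c))), q(p(q(p(b))))))   [R2 at 1.1.1.1.1]
2. p(pair(q(p(pair(e, c))), q(p(q(p(b))))))  →  p(pair(e, q(p(q(p(b))))))   [R2 at 1.1]
3. p(pair(e, q(p(q(p(b))))))  →  p(pair(e, q(p(b))))   [R6 at 1.2.1.1]
4. p(pair(e, q(p(b))))  →  p(pair(e, b))   [R6 at 1.2]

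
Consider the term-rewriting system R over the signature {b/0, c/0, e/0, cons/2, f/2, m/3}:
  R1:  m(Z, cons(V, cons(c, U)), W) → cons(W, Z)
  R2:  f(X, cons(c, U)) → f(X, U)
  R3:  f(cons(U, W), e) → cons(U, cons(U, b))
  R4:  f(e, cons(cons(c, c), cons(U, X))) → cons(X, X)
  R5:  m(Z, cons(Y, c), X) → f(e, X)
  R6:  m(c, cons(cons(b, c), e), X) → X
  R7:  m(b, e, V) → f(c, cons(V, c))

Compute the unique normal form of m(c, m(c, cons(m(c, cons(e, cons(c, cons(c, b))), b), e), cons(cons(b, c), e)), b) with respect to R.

b

1. m(c, m(c, cons(m(c, cons(e, cons(c, cons(c, b))), b), e), cons(cons(b, c), e)), b)  →  m(c, m(c, cons(cons(b, c), e), cons(cons(b, c), e)), b)   [R1 at 2.2.1]
2. m(c, m(c, cons(cons(b, c), e), cons(cons(b, c), e)), b)  →  m(c, cons(cons(b, c), e), b)   [R6 at 2]
3. m(c, cons(cons(b, c), e), b)  →  b   [R6 at ε]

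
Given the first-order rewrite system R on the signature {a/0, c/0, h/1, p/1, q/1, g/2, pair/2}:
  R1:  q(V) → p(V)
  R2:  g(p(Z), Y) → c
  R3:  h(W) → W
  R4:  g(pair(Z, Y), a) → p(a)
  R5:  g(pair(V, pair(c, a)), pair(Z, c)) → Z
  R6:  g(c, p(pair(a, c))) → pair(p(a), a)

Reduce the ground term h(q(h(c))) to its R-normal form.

1. h(q(h(c)))  →  q(h(c))   [R3 at ε]
2. q(h(c))  →  p(h(c))   [R1 at ε]
3. p(h(c))  →  p(c)   [R3 at 1]

p(c)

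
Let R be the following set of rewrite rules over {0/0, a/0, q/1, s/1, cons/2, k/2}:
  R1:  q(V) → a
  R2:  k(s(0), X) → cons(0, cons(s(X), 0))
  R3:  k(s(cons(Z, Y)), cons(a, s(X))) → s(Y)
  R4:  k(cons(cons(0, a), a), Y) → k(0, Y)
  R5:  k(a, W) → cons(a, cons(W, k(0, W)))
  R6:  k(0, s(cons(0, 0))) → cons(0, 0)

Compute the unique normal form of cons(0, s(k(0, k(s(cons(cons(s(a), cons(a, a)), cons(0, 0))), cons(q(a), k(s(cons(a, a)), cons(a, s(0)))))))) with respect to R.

1. cons(0, s(k(0, k(s(cons(cons(s(a), cons(a, a)), cons(0, 0))), cons(q(a), k(s(cons(a, a)), cons(a, s(0))))))))  →  cons(0, s(k(0, k(s(cons(cons(s(a), cons(a, a)), cons(0, 0))), cons(a, k(s(cons(a, a)), cons(a, s(0))))))))   [R1 at 2.1.2.2.1]
2. cons(0, s(k(0, k(s(cons(cons(s(a), cons(a, a)), cons(0, 0))), cons(a, k(s(cons(a, a)), cons(a, s(0))))))))  →  cons(0, s(k(0, k(s(cons(cons(s(a), cons(a, a)), cons(0, 0))), cons(a, s(a))))))   [R3 at 2.1.2.2.2]
3. cons(0, s(k(0, k(s(cons(cons(s(a), cons(a, a)), cons(0, 0))), cons(a, s(a))))))  →  cons(0, s(k(0, s(cons(0, 0)))))   [R3 at 2.1.2]
4. cons(0, s(k(0, s(cons(0, 0)))))  →  cons(0, s(cons(0, 0)))   [R6 at 2.1]

cons(0, s(cons(0, 0)))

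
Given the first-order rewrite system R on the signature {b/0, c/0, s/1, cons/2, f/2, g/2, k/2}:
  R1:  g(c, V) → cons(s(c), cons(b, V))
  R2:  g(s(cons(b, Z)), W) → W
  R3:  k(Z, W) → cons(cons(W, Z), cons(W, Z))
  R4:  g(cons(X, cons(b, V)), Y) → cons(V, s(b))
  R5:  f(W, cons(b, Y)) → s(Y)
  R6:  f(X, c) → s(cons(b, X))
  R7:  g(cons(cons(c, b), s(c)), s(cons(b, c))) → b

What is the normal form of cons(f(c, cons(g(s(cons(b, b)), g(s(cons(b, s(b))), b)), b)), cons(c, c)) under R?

1. cons(f(c, cons(g(s(cons(b, b)), g(s(cons(b, s(b))), b)), b)), cons(c, c))  →  cons(f(c, cons(g(s(cons(b, s(b))), b), b)), cons(c, c))   [R2 at 1.2.1]
2. cons(f(c, cons(g(s(cons(b, s(b))), b), b)), cons(c, c))  →  cons(f(c, cons(b, b)), cons(c, c))   [R2 at 1.2.1]
3. cons(f(c, cons(b, b)), cons(c, c))  →  cons(s(b), cons(c, c))   [R5 at 1]

cons(s(b), cons(c, c))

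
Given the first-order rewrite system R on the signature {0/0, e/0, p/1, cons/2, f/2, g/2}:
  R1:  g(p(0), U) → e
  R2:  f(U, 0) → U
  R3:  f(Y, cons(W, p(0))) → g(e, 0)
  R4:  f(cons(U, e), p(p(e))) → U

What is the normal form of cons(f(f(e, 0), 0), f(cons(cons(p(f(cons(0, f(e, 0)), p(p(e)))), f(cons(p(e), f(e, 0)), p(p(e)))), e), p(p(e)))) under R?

1. cons(f(f(e, 0), 0), f(cons(cons(p(f(cons(0, f(e, 0)), p(p(e)))), f(cons(p(e), f(e, 0)), p(p(e)))), e), p(p(e))))  →  cons(f(e, 0), f(cons(cons(p(f(cons(0, f(e, 0)), p(p(e)))), f(cons(p(e), f(e, 0)), p(p(e)))), e), p(p(e))))   [R2 at 1]
2. cons(f(e, 0), f(cons(cons(p(f(cons(0, f(e, 0)), p(p(e)))), f(cons(p(e), f(e, 0)), p(p(e)))), e), p(p(e))))  →  cons(e, f(cons(cons(p(f(cons(0, f(e, 0)), p(p(e)))), f(cons(p(e), f(e, 0)), p(p(e)))), e), p(p(e))))   [R2 at 1]
3. cons(e, f(cons(cons(p(f(cons(0, f(e, 0)), p(p(e)))), f(cons(p(e), f(e, 0)), p(p(e)))), e), p(p(e))))  →  cons(e, cons(p(f(cons(0, f(e, 0)), p(p(e)))), f(cons(p(e), f(e, 0)), p(p(e)))))   [R4 at 2]
4. cons(e, cons(p(f(cons(0, f(e, 0)), p(p(e)))), f(cons(p(e), f(e, 0)), p(p(e)))))  →  cons(e, cons(p(f(cons(0, e), p(p(e)))), f(cons(p(e), f(e, 0)), p(p(e)))))   [R2 at 2.1.1.1.2]
5. cons(e, cons(p(f(cons(0, e), p(p(e)))), f(cons(p(e), f(e, 0)), p(p(e)))))  →  cons(e, cons(p(0), f(cons(p(e), f(e, 0)), p(p(e)))))   [R4 at 2.1.1]
6. cons(e, cons(p(0), f(cons(p(e), f(e, 0)), p(p(e)))))  →  cons(e, cons(p(0), f(cons(p(e), e), p(p(e)))))   [R2 at 2.2.1.2]
7. cons(e, cons(p(0), f(cons(p(e), e), p(p(e)))))  →  cons(e, cons(p(0), p(e)))   [R4 at 2.2]

cons(e, cons(p(0), p(e)))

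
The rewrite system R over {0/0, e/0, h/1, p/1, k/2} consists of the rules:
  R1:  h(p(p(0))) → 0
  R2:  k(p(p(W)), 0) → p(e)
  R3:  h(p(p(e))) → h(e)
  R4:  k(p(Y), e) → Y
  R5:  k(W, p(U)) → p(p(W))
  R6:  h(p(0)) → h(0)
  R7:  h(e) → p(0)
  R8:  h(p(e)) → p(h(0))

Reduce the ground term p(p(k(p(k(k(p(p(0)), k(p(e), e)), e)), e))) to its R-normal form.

p(p(0))

1. p(p(k(p(k(k(p(p(0)), k(p(e), e)), e)), e)))  →  p(p(k(k(p(p(0)), k(p(e), e)), e)))   [R4 at 1.1]
2. p(p(k(k(p(p(0)), k(p(e), e)), e)))  →  p(p(k(k(p(p(0)), e), e)))   [R4 at 1.1.1.2]
3. p(p(k(k(p(p(0)), e), e)))  →  p(p(k(p(0), e)))   [R4 at 1.1.1]
4. p(p(k(p(0), e)))  →  p(p(0))   [R4 at 1.1]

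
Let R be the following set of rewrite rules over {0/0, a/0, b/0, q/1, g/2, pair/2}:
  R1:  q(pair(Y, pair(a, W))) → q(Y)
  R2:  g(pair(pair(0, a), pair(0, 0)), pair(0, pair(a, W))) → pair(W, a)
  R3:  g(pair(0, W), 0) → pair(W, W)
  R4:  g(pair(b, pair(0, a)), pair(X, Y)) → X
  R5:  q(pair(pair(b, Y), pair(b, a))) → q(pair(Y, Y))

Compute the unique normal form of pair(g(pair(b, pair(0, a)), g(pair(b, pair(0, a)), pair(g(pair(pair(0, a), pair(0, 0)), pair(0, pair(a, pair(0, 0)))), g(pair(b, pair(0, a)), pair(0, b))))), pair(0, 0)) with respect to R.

pair(pair(0, 0), pair(0, 0))

1. pair(g(pair(b, pair(0, a)), g(pair(b, pair(0, a)), pair(g(pair(pair(0, a), pair(0, 0)), pair(0, pair(a, pair(0, 0)))), g(pair(b, pair(0, a)), pair(0, b))))), pair(0, 0))  →  pair(g(pair(b, pair(0, a)), g(pair(pair(0, a), pair(0, 0)), pair(0, pair(a, pair(0, 0))))), pair(0, 0))   [R4 at 1.2]
2. pair(g(pair(b, pair(0, a)), g(pair(pair(0, a), pair(0, 0)), pair(0, pair(a, pair(0, 0))))), pair(0, 0))  →  pair(g(pair(b, pair(0, a)), pair(pair(0, 0), a)), pair(0, 0))   [R2 at 1.2]
3. pair(g(pair(b, pair(0, a)), pair(pair(0, 0), a)), pair(0, 0))  →  pair(pair(0, 0), pair(0, 0))   [R4 at 1]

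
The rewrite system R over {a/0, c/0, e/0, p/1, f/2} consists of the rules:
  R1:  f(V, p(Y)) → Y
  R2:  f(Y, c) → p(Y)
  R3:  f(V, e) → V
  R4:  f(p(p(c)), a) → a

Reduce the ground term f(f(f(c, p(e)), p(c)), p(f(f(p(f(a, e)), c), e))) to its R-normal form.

p(p(a))

1. f(f(f(c, p(e)), p(c)), p(f(f(p(f(a, e)), c), e)))  →  f(f(p(f(a, e)), c), e)   [R1 at ε]
2. f(f(p(f(a, e)), c), e)  →  f(p(f(a, e)), c)   [R3 at ε]
3. f(p(f(a, e)), c)  →  p(p(f(a, e)))   [R2 at ε]
4. p(p(f(a, e)))  →  p(p(a))   [R3 at 1.1]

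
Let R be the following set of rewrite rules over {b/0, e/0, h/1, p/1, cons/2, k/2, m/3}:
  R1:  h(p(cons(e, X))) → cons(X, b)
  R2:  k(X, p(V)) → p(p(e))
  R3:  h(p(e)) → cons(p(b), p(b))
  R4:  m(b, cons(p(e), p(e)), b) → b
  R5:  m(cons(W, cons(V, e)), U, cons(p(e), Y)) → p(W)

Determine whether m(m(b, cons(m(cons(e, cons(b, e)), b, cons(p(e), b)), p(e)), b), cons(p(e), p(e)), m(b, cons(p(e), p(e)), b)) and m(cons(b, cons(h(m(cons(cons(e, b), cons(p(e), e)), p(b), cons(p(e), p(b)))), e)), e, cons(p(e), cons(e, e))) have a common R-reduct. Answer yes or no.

no — NF(t₁) = b, NF(t₂) = p(b)

Reduce t₁ = m(m(b, cons(m(cons(e, cons(b, e)), b, cons(p(e), b)), p(e)), b), cons(p(e), p(e)), m(b, cons(p(e), p(e)), b)):
1. m(m(b, cons(m(cons(e, cons(b, e)), b, cons(p(e), b)), p(e)), b), cons(p(e), p(e)), m(b, cons(p(e), p(e)), b))  →  m(m(b, cons(p(e), p(e)), b), cons(p(e), p(e)), m(b, cons(p(e), p(e)), b))   [R5 at 1.2.1]
2. m(m(b, cons(p(e), p(e)), b), cons(p(e), p(e)), m(b, cons(p(e), p(e)), b))  →  m(b, cons(p(e), p(e)), m(b, cons(p(e), p(e)), b))   [R4 at 1]
3. m(b, cons(p(e), p(e)), m(b, cons(p(e), p(e)), b))  →  m(b, cons(p(e), p(e)), b)   [R4 at 3]
4. m(b, cons(p(e), p(e)), b)  →  b   [R4 at ε]

Reduce t₂ = m(cons(b, cons(h(m(cons(cons(e, b), cons(p(e), e)), p(b), cons(p(e), p(b)))), e)), e, cons(p(e), cons(e, e))):
1. m(cons(b, cons(h(m(cons(cons(e, b), cons(p(e), e)), p(b), cons(p(e), p(b)))), e)), e, cons(p(e), cons(e, e)))  →  p(b)   [R5 at ε]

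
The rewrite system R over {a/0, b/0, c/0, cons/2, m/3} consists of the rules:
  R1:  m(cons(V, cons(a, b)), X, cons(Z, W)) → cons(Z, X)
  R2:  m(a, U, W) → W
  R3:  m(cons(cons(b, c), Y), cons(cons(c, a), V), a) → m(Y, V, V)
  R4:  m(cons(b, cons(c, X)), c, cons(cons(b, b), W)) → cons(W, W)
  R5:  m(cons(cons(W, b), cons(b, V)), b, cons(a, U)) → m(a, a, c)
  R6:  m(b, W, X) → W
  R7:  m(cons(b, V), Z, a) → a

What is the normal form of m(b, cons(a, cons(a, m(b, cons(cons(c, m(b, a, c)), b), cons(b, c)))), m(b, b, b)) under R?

cons(a, cons(a, cons(cons(c, a), b)))

1. m(b, cons(a, cons(a, m(b, cons(cons(c, m(b, a, c)), b), cons(b, c)))), m(b, b, b))  →  cons(a, cons(a, m(b, cons(cons(c, m(b, a, c)), b), cons(b, c))))   [R6 at ε]
2. cons(a, cons(a, m(b, cons(cons(c, m(b, a, c)), b), cons(b, c))))  →  cons(a, cons(a, cons(cons(c, m(b, a, c)), b)))   [R6 at 2.2]
3. cons(a, cons(a, cons(cons(c, m(b, a, c)), b)))  →  cons(a, cons(a, cons(cons(c, a), b)))   [R6 at 2.2.1.2]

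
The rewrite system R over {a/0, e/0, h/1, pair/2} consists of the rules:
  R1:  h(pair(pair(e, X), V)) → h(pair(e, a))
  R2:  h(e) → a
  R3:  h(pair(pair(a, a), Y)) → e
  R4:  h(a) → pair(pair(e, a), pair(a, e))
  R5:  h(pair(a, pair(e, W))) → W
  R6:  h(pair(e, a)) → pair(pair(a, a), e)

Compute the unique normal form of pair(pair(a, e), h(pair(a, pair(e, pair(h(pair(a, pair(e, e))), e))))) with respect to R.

pair(pair(a, e), pair(e, e))

1. pair(pair(a, e), h(pair(a, pair(e, pair(h(pair(a, pair(e, e))), e)))))  →  pair(pair(a, e), pair(h(pair(a, pair(e, e))), e))   [R5 at 2]
2. pair(pair(a, e), pair(h(pair(a, pair(e, e))), e))  →  pair(pair(a, e), pair(e, e))   [R5 at 2.1]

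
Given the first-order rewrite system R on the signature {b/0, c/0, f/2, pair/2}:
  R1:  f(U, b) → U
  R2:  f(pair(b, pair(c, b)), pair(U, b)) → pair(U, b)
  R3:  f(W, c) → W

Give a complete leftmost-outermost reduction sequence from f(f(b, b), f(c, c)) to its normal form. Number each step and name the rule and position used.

1. f(f(b, b), f(c, c))  →  f(b, f(c, c))   [R1 at 1]
2. f(b, f(c, c))  →  f(b, c)   [R3 at 2]
3. f(b, c)  →  b   [R3 at ε]

b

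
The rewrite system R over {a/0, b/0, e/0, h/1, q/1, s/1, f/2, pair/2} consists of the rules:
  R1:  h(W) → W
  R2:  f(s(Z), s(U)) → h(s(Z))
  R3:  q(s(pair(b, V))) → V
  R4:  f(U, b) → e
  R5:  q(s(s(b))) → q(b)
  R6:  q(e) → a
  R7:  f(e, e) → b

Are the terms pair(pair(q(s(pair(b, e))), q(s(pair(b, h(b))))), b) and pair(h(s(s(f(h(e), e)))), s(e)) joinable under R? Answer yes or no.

Reduce t₁ = pair(pair(q(s(pair(b, e))), q(s(pair(b, h(b))))), b):
1. pair(pair(q(s(pair(b, e))), q(s(pair(b, h(b))))), b)  →  pair(pair(e, q(s(pair(b, h(b))))), b)   [R3 at 1.1]
2. pair(pair(e, q(s(pair(b, h(b))))), b)  →  pair(pair(e, h(b)), b)   [R3 at 1.2]
3. pair(pair(e, h(b)), b)  →  pair(pair(e, b), b)   [R1 at 1.2]

Reduce t₂ = pair(h(s(s(f(h(e), e)))), s(e)):
1. pair(h(s(s(f(h(e), e)))), s(e))  →  pair(s(s(f(h(e), e))), s(e))   [R1 at 1]
2. pair(s(s(f(h(e), e))), s(e))  →  pair(s(s(f(e, e))), s(e))   [R1 at 1.1.1.1]
3. pair(s(s(f(e, e))), s(e))  →  pair(s(s(b)), s(e))   [R7 at 1.1.1]

no — NF(t₁) = pair(pair(e, b), b), NF(t₂) = pair(s(s(b)), s(e))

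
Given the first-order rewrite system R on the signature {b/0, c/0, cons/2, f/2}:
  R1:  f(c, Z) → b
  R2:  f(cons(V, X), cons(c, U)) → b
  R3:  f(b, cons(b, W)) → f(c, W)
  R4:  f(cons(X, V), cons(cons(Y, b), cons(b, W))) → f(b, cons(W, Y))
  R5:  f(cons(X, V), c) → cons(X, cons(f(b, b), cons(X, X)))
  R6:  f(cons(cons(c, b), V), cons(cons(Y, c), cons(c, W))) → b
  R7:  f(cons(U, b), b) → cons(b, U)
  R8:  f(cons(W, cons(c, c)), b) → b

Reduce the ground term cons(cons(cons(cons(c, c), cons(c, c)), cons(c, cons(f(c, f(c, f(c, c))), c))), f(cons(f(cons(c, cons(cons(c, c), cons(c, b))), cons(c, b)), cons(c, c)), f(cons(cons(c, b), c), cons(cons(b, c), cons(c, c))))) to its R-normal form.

cons(cons(cons(cons(c, c), cons(c, c)), cons(c, cons(b, c))), b)

1. cons(cons(cons(cons(c, c), cons(c, c)), cons(c, cons(f(c, f(c, f(c, c))), c))), f(cons(f(cons(c, cons(cons(c, c), cons(c, b))), cons(c, b)), cons(c, c)), f(cons(cons(c, b), c), cons(cons(b, c), cons(c, c)))))  →  cons(cons(cons(cons(c, c), cons(c, c)), cons(c, cons(b, c))), f(cons(f(cons(c, cons(cons(c, c), cons(c, b))), cons(c, b)), cons(c, c)), f(cons(cons(c, b), c), cons(cons(b, c), cons(c, c)))))   [R1 at 1.2.2.1]
2. cons(cons(cons(cons(c, c), cons(c, c)), cons(c, cons(b, c))), f(cons(f(cons(c, cons(cons(c, c), cons(c, b))), cons(c, b)), cons(c, c)), f(cons(cons(c, b), c), cons(cons(b, c), cons(c, c)))))  →  cons(cons(cons(cons(c, c), cons(c, c)), cons(c, cons(b, c))), f(cons(b, cons(c, c)), f(cons(cons(c, b), c), cons(cons(b, c), cons(c, c)))))   [R2 at 2.1.1]
3. cons(cons(cons(cons(c, c), cons(c, c)), cons(c, cons(b, c))), f(cons(b, cons(c, c)), f(cons(cons(c, b), c), cons(cons(b, c), cons(c, c)))))  →  cons(cons(cons(cons(c, c), cons(c, c)), cons(c, cons(b, c))), f(cons(b, cons(c, c)), b))   [R6 at 2.2]
4. cons(cons(cons(cons(c, c), cons(c, c)), cons(c, cons(b, c))), f(cons(b, cons(c, c)), b))  →  cons(cons(cons(cons(c, c), cons(c, c)), cons(c, cons(b, c))), b)   [R8 at 2]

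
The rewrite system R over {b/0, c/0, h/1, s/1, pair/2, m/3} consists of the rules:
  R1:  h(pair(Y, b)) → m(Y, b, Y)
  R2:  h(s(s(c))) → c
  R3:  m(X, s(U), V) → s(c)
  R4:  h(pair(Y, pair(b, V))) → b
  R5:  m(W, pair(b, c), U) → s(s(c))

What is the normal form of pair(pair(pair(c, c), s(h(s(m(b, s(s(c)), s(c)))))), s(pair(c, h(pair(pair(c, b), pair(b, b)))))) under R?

1. pair(pair(pair(c, c), s(h(s(m(b, s(s(c)), s(c)))))), s(pair(c, h(pair(pair(c, b), pair(b, b))))))  →  pair(pair(pair(c, c), s(h(s(s(c))))), s(pair(c, h(pair(pair(c, b), pair(b, b))))))   [R3 at 1.2.1.1.1]
2. pair(pair(pair(c, c), s(h(s(s(c))))), s(pair(c, h(pair(pair(c, b), pair(b, b))))))  →  pair(pair(pair(c, c), s(c)), s(pair(c, h(pair(pair(c, b), pair(b, b))))))   [R2 at 1.2.1]
3. pair(pair(pair(c, c), s(c)), s(pair(c, h(pair(pair(c, b), pair(b, b))))))  →  pair(pair(pair(c, c), s(c)), s(pair(c, b)))   [R4 at 2.1.2]

pair(pair(pair(c, c), s(c)), s(pair(c, b)))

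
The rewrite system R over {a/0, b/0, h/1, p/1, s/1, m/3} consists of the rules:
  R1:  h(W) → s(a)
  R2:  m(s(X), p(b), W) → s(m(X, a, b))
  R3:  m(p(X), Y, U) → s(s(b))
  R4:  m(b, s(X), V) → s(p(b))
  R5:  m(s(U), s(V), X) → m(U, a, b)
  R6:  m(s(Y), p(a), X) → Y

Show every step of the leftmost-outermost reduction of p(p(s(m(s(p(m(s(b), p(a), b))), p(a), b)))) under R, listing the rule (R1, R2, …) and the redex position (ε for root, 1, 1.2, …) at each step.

1. p(p(s(m(s(p(m(s(b), p(a), b))), p(a), b))))  →  p(p(s(p(m(s(b), p(a), b)))))   [R6 at 1.1.1]
2. p(p(s(p(m(s(b), p(a), b)))))  →  p(p(s(p(b))))   [R6 at 1.1.1.1]

p(p(s(p(b))))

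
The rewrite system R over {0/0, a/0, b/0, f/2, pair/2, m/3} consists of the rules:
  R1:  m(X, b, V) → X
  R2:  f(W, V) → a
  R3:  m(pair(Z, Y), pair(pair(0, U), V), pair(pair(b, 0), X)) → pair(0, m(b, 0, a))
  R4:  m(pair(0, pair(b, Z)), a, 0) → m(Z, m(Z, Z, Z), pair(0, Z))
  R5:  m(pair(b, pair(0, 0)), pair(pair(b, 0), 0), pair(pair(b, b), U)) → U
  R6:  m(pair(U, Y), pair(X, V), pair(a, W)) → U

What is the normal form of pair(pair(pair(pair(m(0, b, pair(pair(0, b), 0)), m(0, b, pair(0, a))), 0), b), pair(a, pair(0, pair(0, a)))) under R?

pair(pair(pair(pair(0, 0), 0), b), pair(a, pair(0, pair(0, a))))

1. pair(pair(pair(pair(m(0, b, pair(pair(0, b), 0)), m(0, b, pair(0, a))), 0), b), pair(a, pair(0, pair(0, a))))  →  pair(pair(pair(pair(0, m(0, b, pair(0, a))), 0), b), pair(a, pair(0, pair(0, a))))   [R1 at 1.1.1.1]
2. pair(pair(pair(pair(0, m(0, b, pair(0, a))), 0), b), pair(a, pair(0, pair(0, a))))  →  pair(pair(pair(pair(0, 0), 0), b), pair(a, pair(0, pair(0, a))))   [R1 at 1.1.1.2]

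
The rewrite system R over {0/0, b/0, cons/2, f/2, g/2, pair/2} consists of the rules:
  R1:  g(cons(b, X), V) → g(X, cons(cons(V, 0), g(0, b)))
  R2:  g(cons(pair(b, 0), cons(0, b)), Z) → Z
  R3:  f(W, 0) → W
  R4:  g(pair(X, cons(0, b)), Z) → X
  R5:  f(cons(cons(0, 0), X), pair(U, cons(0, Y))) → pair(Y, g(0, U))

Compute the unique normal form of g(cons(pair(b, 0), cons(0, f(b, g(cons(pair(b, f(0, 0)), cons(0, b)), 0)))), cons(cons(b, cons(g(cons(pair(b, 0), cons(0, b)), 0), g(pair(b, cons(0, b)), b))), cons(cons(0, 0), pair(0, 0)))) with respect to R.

cons(cons(b, cons(0, b)), cons(cons(0, 0), pair(0, 0)))

1. g(cons(pair(b, 0), cons(0, f(b, g(cons(pair(b, f(0, 0)), cons(0, b)), 0)))), cons(cons(b, cons(g(cons(pair(b, 0), cons(0, b)), 0), g(pair(b, cons(0, b)), b))), cons(cons(0, 0), pair(0, 0))))  →  g(cons(pair(b, 0), cons(0, f(b, g(cons(pair(b, 0), cons(0, b)), 0)))), cons(cons(b, cons(g(cons(pair(b, 0), cons(0, b)), 0), g(pair(b, cons(0, b)), b))), cons(cons(0, 0), pair(0, 0))))   [R3 at 1.2.2.2.1.1.2]
2. g(cons(pair(b, 0), cons(0, f(b, g(cons(pair(b, 0), cons(0, b)), 0)))), cons(cons(b, cons(g(cons(pair(b, 0), cons(0, b)), 0), g(pair(b, cons(0, b)), b))), cons(cons(0, 0), pair(0, 0))))  →  g(cons(pair(b, 0), cons(0, f(b, 0))), cons(cons(b, cons(g(cons(pair(b, 0), cons(0, b)), 0), g(pair(b, cons(0, b)), b))), cons(cons(0, 0), pair(0, 0))))   [R2 at 1.2.2.2]
3. g(cons(pair(b, 0), cons(0, f(b, 0))), cons(cons(b, cons(g(cons(pair(b, 0), cons(0, b)), 0), g(pair(b, cons(0, b)), b))), cons(cons(0, 0), pair(0, 0))))  →  g(cons(pair(b, 0), cons(0, b)), cons(cons(b, cons(g(cons(pair(b, 0), cons(0, b)), 0), g(pair(b, cons(0, b)), b))), cons(cons(0, 0), pair(0, 0))))   [R3 at 1.2.2]
4. g(cons(pair(b, 0), cons(0, b)), cons(cons(b, cons(g(cons(pair(b, 0), cons(0, b)), 0), g(pair(b, cons(0, b)), b))), cons(cons(0, 0), pair(0, 0))))  →  cons(cons(b, cons(g(cons(pair(b, 0), cons(0, b)), 0), g(pair(b, cons(0, b)), b))), cons(cons(0, 0), pair(0, 0)))   [R2 at ε]
5. cons(cons(b, cons(g(cons(pair(b, 0), cons(0, b)), 0), g(pair(b, cons(0, b)), b))), cons(cons(0, 0), pair(0, 0)))  →  cons(cons(b, cons(0, g(pair(b, cons(0, b)), b))), cons(cons(0, 0), pair(0, 0)))   [R2 at 1.2.1]
6. cons(cons(b, cons(0, g(pair(b, cons(0, b)), b))), cons(cons(0, 0), pair(0, 0)))  →  cons(cons(b, cons(0, b)), cons(cons(0, 0), pair(0, 0)))   [R4 at 1.2.2]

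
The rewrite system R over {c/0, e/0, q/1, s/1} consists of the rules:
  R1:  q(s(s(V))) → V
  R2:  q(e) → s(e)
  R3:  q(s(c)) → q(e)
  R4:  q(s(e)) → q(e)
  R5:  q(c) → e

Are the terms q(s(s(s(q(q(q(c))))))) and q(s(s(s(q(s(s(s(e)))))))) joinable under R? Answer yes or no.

yes — NF(t₁) = s(s(e)), NF(t₂) = s(s(e))

Reduce t₁ = q(s(s(s(q(q(q(c))))))):
1. q(s(s(s(q(q(q(c)))))))  →  s(q(q(q(c))))   [R1 at ε]
2. s(q(q(q(c))))  →  s(q(q(e)))   [R5 at 1.1.1]
3. s(q(q(e)))  →  s(q(s(e)))   [R2 at 1.1]
4. s(q(s(e)))  →  s(q(e))   [R4 at 1]
5. s(q(e))  →  s(s(e))   [R2 at 1]

Reduce t₂ = q(s(s(s(q(s(s(s(e)))))))):
1. q(s(s(s(q(s(s(s(e))))))))  →  s(q(s(s(s(e)))))   [R1 at ε]
2. s(q(s(s(s(e)))))  →  s(s(e))   [R1 at 1]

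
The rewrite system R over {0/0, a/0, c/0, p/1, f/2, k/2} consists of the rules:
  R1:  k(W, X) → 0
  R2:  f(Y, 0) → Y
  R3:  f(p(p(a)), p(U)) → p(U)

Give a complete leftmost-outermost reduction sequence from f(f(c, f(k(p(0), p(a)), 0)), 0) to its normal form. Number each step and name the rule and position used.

1. f(f(c, f(k(p(0), p(a)), 0)), 0)  →  f(c, f(k(p(0), p(a)), 0))   [R2 at ε]
2. f(c, f(k(p(0), p(a)), 0))  →  f(c, k(p(0), p(a)))   [R2 at 2]
3. f(c, k(p(0), p(a)))  →  f(c, 0)   [R1 at 2]
4. f(c, 0)  →  c   [R2 at ε]

c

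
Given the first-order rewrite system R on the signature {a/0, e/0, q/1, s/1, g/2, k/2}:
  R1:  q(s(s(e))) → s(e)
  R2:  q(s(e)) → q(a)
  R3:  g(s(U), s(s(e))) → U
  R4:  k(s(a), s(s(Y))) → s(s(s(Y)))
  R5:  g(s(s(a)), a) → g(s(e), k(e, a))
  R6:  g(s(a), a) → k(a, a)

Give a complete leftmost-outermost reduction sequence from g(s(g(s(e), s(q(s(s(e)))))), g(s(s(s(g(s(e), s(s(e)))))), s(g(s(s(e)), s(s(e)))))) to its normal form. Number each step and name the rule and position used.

1. g(s(g(s(e), s(q(s(s(e)))))), g(s(s(s(g(s(e), s(s(e)))))), s(g(s(s(e)), s(s(e))))))  →  g(s(g(s(e), s(s(e)))), g(s(s(s(g(s(e), s(s(e)))))), s(g(s(s(e)), s(s(e))))))   [R1 at 1.1.2.1]
2. g(s(g(s(e), s(s(e)))), g(s(s(s(g(s(e), s(s(e)))))), s(g(s(s(e)), s(s(e))))))  →  g(s(e), g(s(s(s(g(s(e), s(s(e)))))), s(g(s(s(e)), s(s(e))))))   [R3 at 1.1]
3. g(s(e), g(s(s(s(g(s(e), s(s(e)))))), s(g(s(s(e)), s(s(e))))))  →  g(s(e), g(s(s(s(e))), s(g(s(s(e)), s(s(e))))))   [R3 at 2.1.1.1.1]
4. g(s(e), g(s(s(s(e))), s(g(s(s(e)), s(s(e))))))  →  g(s(e), g(s(s(s(e))), s(s(e))))   [R3 at 2.2.1]
5. g(s(e), g(s(s(s(e))), s(s(e))))  →  g(s(e), s(s(e)))   [R3 at 2]
6. g(s(e), s(s(e)))  →  e   [R3 at ε]

e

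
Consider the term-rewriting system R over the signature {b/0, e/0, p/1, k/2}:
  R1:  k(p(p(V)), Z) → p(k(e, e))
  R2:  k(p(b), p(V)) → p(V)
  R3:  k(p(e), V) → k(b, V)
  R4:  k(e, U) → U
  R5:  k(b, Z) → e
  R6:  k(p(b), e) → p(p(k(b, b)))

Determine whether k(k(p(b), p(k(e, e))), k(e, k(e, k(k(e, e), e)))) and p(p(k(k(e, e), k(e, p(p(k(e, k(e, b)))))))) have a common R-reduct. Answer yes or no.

no — NF(t₁) = e, NF(t₂) = p(p(p(p(b))))

Reduce t₁ = k(k(p(b), p(k(e, e))), k(e, k(e, k(k(e, e), e)))):
1. k(k(p(b), p(k(e, e))), k(e, k(e, k(k(e, e), e))))  →  k(p(k(e, e)), k(e, k(e, k(k(e, e), e))))   [R2 at 1]
2. k(p(k(e, e)), k(e, k(e, k(k(e, e), e))))  →  k(p(e), k(e, k(e, k(k(e, e), e))))   [R4 at 1.1]
3. k(p(e), k(e, k(e, k(k(e, e), e))))  →  k(b, k(e, k(e, k(k(e, e), e))))   [R3 at ε]
4. k(b, k(e, k(e, k(k(e, e), e))))  →  e   [R5 at ε]

Reduce t₂ = p(p(k(k(e, e), k(e, p(p(k(e, k(e, b)))))))):
1. p(p(k(k(e, e), k(e, p(p(k(e, k(e, b))))))))  →  p(p(k(e, k(e, p(p(k(e, k(e, b))))))))   [R4 at 1.1.1]
2. p(p(k(e, k(e, p(p(k(e, k(e, b))))))))  →  p(p(k(e, p(p(k(e, k(e, b)))))))   [R4 at 1.1]
3. p(p(k(e, p(p(k(e, k(e, b)))))))  →  p(p(p(p(k(e, k(e, b))))))   [R4 at 1.1]
4. p(p(p(p(k(e, k(e, b))))))  →  p(p(p(p(k(e, b)))))   [R4 at 1.1.1.1]
5. p(p(p(p(k(e, b)))))  →  p(p(p(p(b))))   [R4 at 1.1.1.1]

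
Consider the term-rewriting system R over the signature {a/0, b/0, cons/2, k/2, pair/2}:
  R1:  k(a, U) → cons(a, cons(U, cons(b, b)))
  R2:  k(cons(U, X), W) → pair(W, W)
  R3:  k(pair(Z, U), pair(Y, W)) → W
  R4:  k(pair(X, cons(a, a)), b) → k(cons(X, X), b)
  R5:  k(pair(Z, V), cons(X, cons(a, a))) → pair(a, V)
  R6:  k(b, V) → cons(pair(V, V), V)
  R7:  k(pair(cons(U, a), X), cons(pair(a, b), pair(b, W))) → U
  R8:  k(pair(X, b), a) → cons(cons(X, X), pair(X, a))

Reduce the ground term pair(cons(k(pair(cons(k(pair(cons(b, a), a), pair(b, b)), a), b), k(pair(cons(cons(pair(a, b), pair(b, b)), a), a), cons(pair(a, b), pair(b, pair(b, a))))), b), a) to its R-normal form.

1. pair(cons(k(pair(cons(k(pair(cons(b, a), a), pair(b, b)), a), b), k(pair(cons(cons(pair(a, b), pair(b, b)), a), a), cons(pair(a, b), pair(b, pair(b, a))))), b), a)  →  pair(cons(k(pair(cons(b, a), b), k(pair(cons(cons(pair(a, b), pair(b, b)), a), a), cons(pair(a, b), pair(b, pair(b, a))))), b), a)   [R3 at 1.1.1.1.1]
2. pair(cons(k(pair(cons(b, a), b), k(pair(cons(cons(pair(a, b), pair(b, b)), a), a), cons(pair(a, b), pair(b, pair(b, a))))), b), a)  →  pair(cons(k(pair(cons(b, a), b), cons(pair(a, b), pair(b, b))), b), a)   [R7 at 1.1.2]
3. pair(cons(k(pair(cons(b, a), b), cons(pair(a, b), pair(b, b))), b), a)  →  pair(cons(b, b), a)   [R7 at 1.1]

pair(cons(b, b), a)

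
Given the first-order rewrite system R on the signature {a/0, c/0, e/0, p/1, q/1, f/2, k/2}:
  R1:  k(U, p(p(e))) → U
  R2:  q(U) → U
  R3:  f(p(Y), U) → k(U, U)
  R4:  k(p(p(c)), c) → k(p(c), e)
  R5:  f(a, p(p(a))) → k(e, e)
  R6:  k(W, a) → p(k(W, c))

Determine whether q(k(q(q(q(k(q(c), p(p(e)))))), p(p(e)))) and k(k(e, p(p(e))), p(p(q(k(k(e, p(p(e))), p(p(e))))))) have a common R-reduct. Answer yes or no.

no — NF(t₁) = c, NF(t₂) = e

Reduce t₁ = q(k(q(q(q(k(q(c), p(p(e)))))), p(p(e)))):
1. q(k(q(q(q(k(q(c), p(p(e)))))), p(p(e))))  →  k(q(q(q(k(q(c), p(p(e)))))), p(p(e)))   [R2 at ε]
2. k(q(q(q(k(q(c), p(p(e)))))), p(p(e)))  →  q(q(q(k(q(c), p(p(e))))))   [R1 at ε]
3. q(q(q(k(q(c), p(p(e))))))  →  q(q(k(q(c), p(p(e)))))   [R2 at ε]
4. q(q(k(q(c), p(p(e)))))  →  q(k(q(c), p(p(e))))   [R2 at ε]
5. q(k(q(c), p(p(e))))  →  k(q(c), p(p(e)))   [R2 at ε]
6. k(q(c), p(p(e)))  →  q(c)   [R1 at ε]
7. q(c)  →  c   [R2 at ε]

Reduce t₂ = k(k(e, p(p(e))), p(p(q(k(k(e, p(p(e))), p(p(e))))))):
1. k(k(e, p(p(e))), p(p(q(k(k(e, p(p(e))), p(p(e)))))))  →  k(e, p(p(q(k(k(e, p(p(e))), p(p(e)))))))   [R1 at 1]
2. k(e, p(p(q(k(k(e, p(p(e))), p(p(e)))))))  →  k(e, p(p(k(k(e, p(p(e))), p(p(e))))))   [R2 at 2.1.1]
3. k(e, p(p(k(k(e, p(p(e))), p(p(e))))))  →  k(e, p(p(k(e, p(p(e))))))   [R1 at 2.1.1]
4. k(e, p(p(k(e, p(p(e))))))  →  k(e, p(p(e)))   [R1 at 2.1.1]
5. k(e, p(p(e)))  →  e   [R1 at ε]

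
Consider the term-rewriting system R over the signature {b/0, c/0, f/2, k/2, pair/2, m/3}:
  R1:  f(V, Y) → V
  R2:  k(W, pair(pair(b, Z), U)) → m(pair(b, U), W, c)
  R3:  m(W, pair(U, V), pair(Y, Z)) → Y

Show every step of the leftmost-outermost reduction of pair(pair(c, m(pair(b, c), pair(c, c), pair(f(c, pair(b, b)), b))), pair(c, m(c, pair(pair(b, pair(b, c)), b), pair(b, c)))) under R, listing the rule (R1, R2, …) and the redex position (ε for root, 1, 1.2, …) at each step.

pair(pair(c, c), pair(c, b))

1. pair(pair(c, m(pair(b, c), pair(c, c), pair(f(c, pair(b, b)), b))), pair(c, m(c, pair(pair(b, pair(b, c)), b), pair(b, c))))  →  pair(pair(c, f(c, pair(b, b))), pair(c, m(c, pair(pair(b, pair(b, c)), b), pair(b, c))))   [R3 at 1.2]
2. pair(pair(c, f(c, pair(b, b))), pair(c, m(c, pair(pair(b, pair(b, c)), b), pair(b, c))))  →  pair(pair(c, c), pair(c, m(c, pair(pair(b, pair(b, c)), b), pair(b, c))))   [R1 at 1.2]
3. pair(pair(c, c), pair(c, m(c, pair(pair(b, pair(b, c)), b), pair(b, c))))  →  pair(pair(c, c), pair(c, b))   [R3 at 2.2]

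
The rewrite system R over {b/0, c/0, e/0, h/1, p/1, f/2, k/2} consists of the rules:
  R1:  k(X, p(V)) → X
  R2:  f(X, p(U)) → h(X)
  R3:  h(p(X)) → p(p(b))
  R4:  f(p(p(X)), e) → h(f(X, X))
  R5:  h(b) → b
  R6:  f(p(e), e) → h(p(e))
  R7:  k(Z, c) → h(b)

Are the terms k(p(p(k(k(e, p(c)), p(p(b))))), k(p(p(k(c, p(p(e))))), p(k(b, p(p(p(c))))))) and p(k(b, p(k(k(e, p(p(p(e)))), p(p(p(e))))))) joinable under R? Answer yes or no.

Reduce t₁ = k(p(p(k(k(e, p(c)), p(p(b))))), k(p(p(k(c, p(p(e))))), p(k(b, p(p(p(c))))))):
1. k(p(p(k(k(e, p(c)), p(p(b))))), k(p(p(k(c, p(p(e))))), p(k(b, p(p(p(c)))))))  →  k(p(p(k(e, p(c)))), k(p(p(k(c, p(p(e))))), p(k(b, p(p(p(c)))))))   [R1 at 1.1.1]
2. k(p(p(k(e, p(c)))), k(p(p(k(c, p(p(e))))), p(k(b, p(p(p(c)))))))  →  k(p(p(e)), k(p(p(k(c, p(p(e))))), p(k(b, p(p(p(c)))))))   [R1 at 1.1.1]
3. k(p(p(e)), k(p(p(k(c, p(p(e))))), p(k(b, p(p(p(c)))))))  →  k(p(p(e)), p(p(k(c, p(p(e))))))   [R1 at 2]
4. k(p(p(e)), p(p(k(c, p(p(e))))))  →  p(p(e))   [R1 at ε]

Reduce t₂ = p(k(b, p(k(k(e, p(p(p(e)))), p(p(p(e))))))):
1. p(k(b, p(k(k(e, p(p(p(e)))), p(p(p(e)))))))  →  p(b)   [R1 at 1]

no — NF(t₁) = p(p(e)), NF(t₂) = p(b)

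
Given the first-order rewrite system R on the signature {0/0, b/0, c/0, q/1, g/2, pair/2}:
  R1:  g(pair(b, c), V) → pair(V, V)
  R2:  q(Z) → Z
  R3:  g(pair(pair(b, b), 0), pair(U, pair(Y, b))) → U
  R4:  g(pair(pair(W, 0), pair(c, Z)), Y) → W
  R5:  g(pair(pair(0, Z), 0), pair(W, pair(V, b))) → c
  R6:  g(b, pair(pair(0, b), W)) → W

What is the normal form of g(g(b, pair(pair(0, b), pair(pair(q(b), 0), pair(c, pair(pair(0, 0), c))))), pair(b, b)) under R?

b

1. g(g(b, pair(pair(0, b), pair(pair(q(b), 0), pair(c, pair(pair(0, 0), c))))), pair(b, b))  →  g(pair(pair(q(b), 0), pair(c, pair(pair(0, 0), c))), pair(b, b))   [R6 at 1]
2. g(pair(pair(q(b), 0), pair(c, pair(pair(0, 0), c))), pair(b, b))  →  q(b)   [R4 at ε]
3. q(b)  →  b   [R2 at ε]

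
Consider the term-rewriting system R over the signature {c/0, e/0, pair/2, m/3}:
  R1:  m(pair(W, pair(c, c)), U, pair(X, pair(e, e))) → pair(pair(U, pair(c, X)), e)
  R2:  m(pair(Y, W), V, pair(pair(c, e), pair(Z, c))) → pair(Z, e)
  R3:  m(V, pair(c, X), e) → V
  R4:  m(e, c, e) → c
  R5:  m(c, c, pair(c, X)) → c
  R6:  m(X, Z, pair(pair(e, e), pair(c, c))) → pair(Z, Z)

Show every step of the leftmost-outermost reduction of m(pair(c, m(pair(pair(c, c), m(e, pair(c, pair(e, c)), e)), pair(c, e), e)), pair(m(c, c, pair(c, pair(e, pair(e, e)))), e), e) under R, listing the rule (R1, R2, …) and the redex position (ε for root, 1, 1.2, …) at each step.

pair(c, pair(pair(c, c), e))

1. m(pair(c, m(pair(pair(c, c), m(e, pair(c, pair(e, c)), e)), pair(c, e), e)), pair(m(c, c, pair(c, pair(e, pair(e, e)))), e), e)  →  m(pair(c, pair(pair(c, c), m(e, pair(c, pair(e, c)), e))), pair(m(c, c, pair(c, pair(e, pair(e, e)))), e), e)   [R3 at 1.2]
2. m(pair(c, pair(pair(c, c), m(e, pair(c, pair(e, c)), e))), pair(m(c, c, pair(c, pair(e, pair(e, e)))), e), e)  →  m(pair(c, pair(pair(c, c), e)), pair(m(c, c, pair(c, pair(e, pair(e, e)))), e), e)   [R3 at 1.2.2]
3. m(pair(c, pair(pair(c, c), e)), pair(m(c, c, pair(c, pair(e, pair(e, e)))), e), e)  →  m(pair(c, pair(pair(c, c), e)), pair(c, e), e)   [R5 at 2.1]
4. m(pair(c, pair(pair(c, c), e)), pair(c, e), e)  →  pair(c, pair(pair(c, c), e))   [R3 at ε]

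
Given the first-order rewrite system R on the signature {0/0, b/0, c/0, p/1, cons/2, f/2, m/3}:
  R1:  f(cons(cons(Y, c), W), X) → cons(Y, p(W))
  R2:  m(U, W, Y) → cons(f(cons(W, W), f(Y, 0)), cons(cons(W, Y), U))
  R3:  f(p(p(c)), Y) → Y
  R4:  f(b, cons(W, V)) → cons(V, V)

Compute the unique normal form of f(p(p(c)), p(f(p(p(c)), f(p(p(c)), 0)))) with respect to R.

1. f(p(p(c)), p(f(p(p(c)), f(p(p(c)), 0))))  →  p(f(p(p(c)), f(p(p(c)), 0)))   [R3 at ε]
2. p(f(p(p(c)), f(p(p(c)), 0)))  →  p(f(p(p(c)), 0))   [R3 at 1]
3. p(f(p(p(c)), 0))  →  p(0)   [R3 at 1]

p(0)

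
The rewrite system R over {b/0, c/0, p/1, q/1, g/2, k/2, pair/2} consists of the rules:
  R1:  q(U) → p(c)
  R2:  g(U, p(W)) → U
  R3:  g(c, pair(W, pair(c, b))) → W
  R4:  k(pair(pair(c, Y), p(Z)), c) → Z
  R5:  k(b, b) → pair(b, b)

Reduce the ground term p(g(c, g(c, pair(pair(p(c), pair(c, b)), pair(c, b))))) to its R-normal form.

1. p(g(c, g(c, pair(pair(p(c), pair(c, b)), pair(c, b)))))  →  p(g(c, pair(p(c), pair(c, b))))   [R3 at 1.2]
2. p(g(c, pair(p(c), pair(c, b))))  →  p(p(c))   [R3 at 1]

p(p(c))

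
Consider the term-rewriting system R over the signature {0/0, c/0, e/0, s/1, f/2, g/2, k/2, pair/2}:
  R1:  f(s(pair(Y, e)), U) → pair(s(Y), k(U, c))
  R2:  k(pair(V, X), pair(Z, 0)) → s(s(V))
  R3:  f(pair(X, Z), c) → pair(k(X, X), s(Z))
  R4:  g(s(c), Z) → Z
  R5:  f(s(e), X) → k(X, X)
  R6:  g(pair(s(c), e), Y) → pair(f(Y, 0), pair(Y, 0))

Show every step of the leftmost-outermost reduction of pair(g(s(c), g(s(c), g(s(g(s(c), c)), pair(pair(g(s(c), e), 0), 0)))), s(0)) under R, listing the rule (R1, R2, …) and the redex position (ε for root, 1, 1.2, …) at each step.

1. pair(g(s(c), g(s(c), g(s(g(s(c), c)), pair(pair(g(s(c), e), 0), 0)))), s(0))  →  pair(g(s(c), g(s(g(s(c), c)), pair(pair(g(s(c), e), 0), 0))), s(0))   [R4 at 1]
2. pair(g(s(c), g(s(g(s(c), c)), pair(pair(g(s(c), e), 0), 0))), s(0))  →  pair(g(s(g(s(c), c)), pair(pair(g(s(c), e), 0), 0)), s(0))   [R4 at 1]
3. pair(g(s(g(s(c), c)), pair(pair(g(s(c), e), 0), 0)), s(0))  →  pair(g(s(c), pair(pair(g(s(c), e), 0), 0)), s(0))   [R4 at 1.1.1]
4. pair(g(s(c), pair(pair(g(s(c), e), 0), 0)), s(0))  →  pair(pair(pair(g(s(c), e), 0), 0), s(0))   [R4 at 1]
5. pair(pair(pair(g(s(c), e), 0), 0), s(0))  →  pair(pair(pair(e, 0), 0), s(0))   [R4 at 1.1.1]

pair(pair(pair(e, 0), 0), s(0))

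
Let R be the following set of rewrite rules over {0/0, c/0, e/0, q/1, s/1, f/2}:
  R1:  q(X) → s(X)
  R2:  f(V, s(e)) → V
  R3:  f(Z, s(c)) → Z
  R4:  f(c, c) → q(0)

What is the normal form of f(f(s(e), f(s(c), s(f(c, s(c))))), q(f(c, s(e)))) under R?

s(e)

1. f(f(s(e), f(s(c), s(f(c, s(c))))), q(f(c, s(e))))  →  f(f(s(e), f(s(c), s(c))), q(f(c, s(e))))   [R3 at 1.2.2.1]
2. f(f(s(e), f(s(c), s(c))), q(f(c, s(e))))  →  f(f(s(e), s(c)), q(f(c, s(e))))   [R3 at 1.2]
3. f(f(s(e), s(c)), q(f(c, s(e))))  →  f(s(e), q(f(c, s(e))))   [R3 at 1]
4. f(s(e), q(f(c, s(e))))  →  f(s(e), s(f(c, s(e))))   [R1 at 2]
5. f(s(e), s(f(c, s(e))))  →  f(s(e), s(c))   [R2 at 2.1]
6. f(s(e), s(c))  →  s(e)   [R3 at ε]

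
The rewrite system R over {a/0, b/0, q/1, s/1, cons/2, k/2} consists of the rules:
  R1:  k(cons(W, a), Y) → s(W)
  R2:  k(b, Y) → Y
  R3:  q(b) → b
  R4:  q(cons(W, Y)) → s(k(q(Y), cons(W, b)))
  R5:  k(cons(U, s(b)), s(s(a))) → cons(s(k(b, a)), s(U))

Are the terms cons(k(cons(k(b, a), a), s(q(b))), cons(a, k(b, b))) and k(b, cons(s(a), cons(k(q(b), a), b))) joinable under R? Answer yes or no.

Reduce t₁ = cons(k(cons(k(b, a), a), s(q(b))), cons(a, k(b, b))):
1. cons(k(cons(k(b, a), a), s(q(b))), cons(a, k(b, b)))  →  cons(s(k(b, a)), cons(a, k(b, b)))   [R1 at 1]
2. cons(s(k(b, a)), cons(a, k(b, b)))  →  cons(s(a), cons(a, k(b, b)))   [R2 at 1.1]
3. cons(s(a), cons(a, k(b, b)))  →  cons(s(a), cons(a, b))   [R2 at 2.2]

Reduce t₂ = k(b, cons(s(a), cons(k(q(b), a), b))):
1. k(b, cons(s(a), cons(k(q(b), a), b)))  →  cons(s(a), cons(k(q(b), a), b))   [R2 at ε]
2. cons(s(a), cons(k(q(b), a), b))  →  cons(s(a), cons(k(b, a), b))   [R3 at 2.1.1]
3. cons(s(a), cons(k(b, a), b))  →  cons(s(a), cons(a, b))   [R2 at 2.1]

yes — NF(t₁) = cons(s(a), cons(a, b)), NF(t₂) = cons(s(a), cons(a, b))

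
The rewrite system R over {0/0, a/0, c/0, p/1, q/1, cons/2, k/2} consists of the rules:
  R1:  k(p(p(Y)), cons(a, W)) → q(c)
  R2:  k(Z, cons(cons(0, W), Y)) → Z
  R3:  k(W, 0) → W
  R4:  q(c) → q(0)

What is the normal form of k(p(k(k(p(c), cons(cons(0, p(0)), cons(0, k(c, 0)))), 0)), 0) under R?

1. k(p(k(k(p(c), cons(cons(0, p(0)), cons(0, k(c, 0)))), 0)), 0)  →  p(k(k(p(c), cons(cons(0, p(0)), cons(0, k(c, 0)))), 0))   [R3 at ε]
2. p(k(k(p(c), cons(cons(0, p(0)), cons(0, k(c, 0)))), 0))  →  p(k(p(c), cons(cons(0, p(0)), cons(0, k(c, 0)))))   [R3 at 1]
3. p(k(p(c), cons(cons(0, p(0)), cons(0, k(c, 0)))))  →  p(p(c))   [R2 at 1]

p(p(c))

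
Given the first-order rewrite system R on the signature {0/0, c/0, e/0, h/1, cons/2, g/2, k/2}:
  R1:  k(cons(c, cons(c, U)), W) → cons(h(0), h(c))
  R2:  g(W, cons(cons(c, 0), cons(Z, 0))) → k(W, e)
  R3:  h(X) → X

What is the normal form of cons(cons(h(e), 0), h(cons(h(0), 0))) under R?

1. cons(cons(h(e), 0), h(cons(h(0), 0)))  →  cons(cons(e, 0), h(cons(h(0), 0)))   [R3 at 1.1]
2. cons(cons(e, 0), h(cons(h(0), 0)))  →  cons(cons(e, 0), cons(h(0), 0))   [R3 at 2]
3. cons(cons(e, 0), cons(h(0), 0))  →  cons(cons(e, 0), cons(0, 0))   [R3 at 2.1]

cons(cons(e, 0), cons(0, 0))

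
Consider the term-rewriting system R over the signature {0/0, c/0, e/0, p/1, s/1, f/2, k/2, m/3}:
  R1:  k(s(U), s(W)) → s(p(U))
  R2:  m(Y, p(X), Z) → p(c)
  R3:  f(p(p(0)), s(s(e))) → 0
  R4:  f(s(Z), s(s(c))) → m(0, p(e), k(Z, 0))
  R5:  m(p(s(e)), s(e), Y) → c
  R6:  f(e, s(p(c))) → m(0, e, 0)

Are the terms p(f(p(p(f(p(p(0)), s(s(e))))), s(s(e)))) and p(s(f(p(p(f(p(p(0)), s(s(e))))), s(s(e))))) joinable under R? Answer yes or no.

Reduce t₁ = p(f(p(p(f(p(p(0)), s(s(e))))), s(s(e)))):
1. p(f(p(p(f(p(p(0)), s(s(e))))), s(s(e))))  →  p(f(p(p(0)), s(s(e))))   [R3 at 1.1.1.1]
2. p(f(p(p(0)), s(s(e))))  →  p(0)   [R3 at 1]

Reduce t₂ = p(s(f(p(p(f(p(p(0)), s(s(e))))), s(s(e))))):
1. p(s(f(p(p(f(p(p(0)), s(s(e))))), s(s(e)))))  →  p(s(f(p(p(0)), s(s(e)))))   [R3 at 1.1.1.1.1]
2. p(s(f(p(p(0)), s(s(e)))))  →  p(s(0))   [R3 at 1.1]

no — NF(t₁) = p(0), NF(t₂) = p(s(0))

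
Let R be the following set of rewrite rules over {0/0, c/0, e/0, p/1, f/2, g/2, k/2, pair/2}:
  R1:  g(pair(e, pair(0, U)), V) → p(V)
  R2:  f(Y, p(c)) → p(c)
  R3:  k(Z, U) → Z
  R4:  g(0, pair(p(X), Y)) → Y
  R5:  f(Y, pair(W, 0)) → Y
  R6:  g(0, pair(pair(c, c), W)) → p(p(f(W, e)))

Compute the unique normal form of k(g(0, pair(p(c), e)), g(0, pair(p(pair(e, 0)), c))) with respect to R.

1. k(g(0, pair(p(c), e)), g(0, pair(p(pair(e, 0)), c)))  →  g(0, pair(p(c), e))   [R3 at ε]
2. g(0, pair(p(c), e))  →  e   [R4 at ε]

e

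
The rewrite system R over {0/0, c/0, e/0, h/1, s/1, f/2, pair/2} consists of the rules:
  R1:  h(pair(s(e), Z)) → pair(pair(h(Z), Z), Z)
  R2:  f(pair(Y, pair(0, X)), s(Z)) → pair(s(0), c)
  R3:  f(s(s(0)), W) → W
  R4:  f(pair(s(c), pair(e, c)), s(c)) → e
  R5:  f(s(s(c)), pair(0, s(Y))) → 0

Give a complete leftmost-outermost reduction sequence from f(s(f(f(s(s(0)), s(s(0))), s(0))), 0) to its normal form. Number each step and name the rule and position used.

0

1. f(s(f(f(s(s(0)), s(s(0))), s(0))), 0)  →  f(s(f(s(s(0)), s(0))), 0)   [R3 at 1.1.1]
2. f(s(f(s(s(0)), s(0))), 0)  →  f(s(s(0)), 0)   [R3 at 1.1]
3. f(s(s(0)), 0)  →  0   [R3 at ε]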